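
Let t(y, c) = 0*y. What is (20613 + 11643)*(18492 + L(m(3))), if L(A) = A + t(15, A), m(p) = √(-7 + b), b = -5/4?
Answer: 596477952 + 16128*I*√33 ≈ 5.9648e+8 + 92648.0*I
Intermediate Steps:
b = -5/4 (b = -5*¼ = -5/4 ≈ -1.2500)
t(y, c) = 0
m(p) = I*√33/2 (m(p) = √(-7 - 5/4) = √(-33/4) = I*√33/2)
L(A) = A (L(A) = A + 0 = A)
(20613 + 11643)*(18492 + L(m(3))) = (20613 + 11643)*(18492 + I*√33/2) = 32256*(18492 + I*√33/2) = 596477952 + 16128*I*√33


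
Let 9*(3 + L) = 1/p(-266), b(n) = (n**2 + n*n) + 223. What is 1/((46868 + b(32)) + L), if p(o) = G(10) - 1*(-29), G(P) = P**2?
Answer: 1161/57046897 ≈ 2.0352e-5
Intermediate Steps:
b(n) = 223 + 2*n**2 (b(n) = (n**2 + n**2) + 223 = 2*n**2 + 223 = 223 + 2*n**2)
p(o) = 129 (p(o) = 10**2 - 1*(-29) = 100 + 29 = 129)
L = -3482/1161 (L = -3 + (1/9)/129 = -3 + (1/9)*(1/129) = -3 + 1/1161 = -3482/1161 ≈ -2.9991)
1/((46868 + b(32)) + L) = 1/((46868 + (223 + 2*32**2)) - 3482/1161) = 1/((46868 + (223 + 2*1024)) - 3482/1161) = 1/((46868 + (223 + 2048)) - 3482/1161) = 1/((46868 + 2271) - 3482/1161) = 1/(49139 - 3482/1161) = 1/(57046897/1161) = 1161/57046897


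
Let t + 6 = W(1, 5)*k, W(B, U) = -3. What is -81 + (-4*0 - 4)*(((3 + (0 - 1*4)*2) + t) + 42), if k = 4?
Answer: -157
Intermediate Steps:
t = -18 (t = -6 - 3*4 = -6 - 12 = -18)
-81 + (-4*0 - 4)*(((3 + (0 - 1*4)*2) + t) + 42) = -81 + (-4*0 - 4)*(((3 + (0 - 1*4)*2) - 18) + 42) = -81 + (0 - 4)*(((3 + (0 - 4)*2) - 18) + 42) = -81 - 4*(((3 - 4*2) - 18) + 42) = -81 - 4*(((3 - 8) - 18) + 42) = -81 - 4*((-5 - 18) + 42) = -81 - 4*(-23 + 42) = -81 - 4*19 = -81 - 76 = -157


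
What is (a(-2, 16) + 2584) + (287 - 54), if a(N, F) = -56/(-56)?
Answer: 2818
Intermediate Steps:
a(N, F) = 1 (a(N, F) = -56*(-1/56) = 1)
(a(-2, 16) + 2584) + (287 - 54) = (1 + 2584) + (287 - 54) = 2585 + 233 = 2818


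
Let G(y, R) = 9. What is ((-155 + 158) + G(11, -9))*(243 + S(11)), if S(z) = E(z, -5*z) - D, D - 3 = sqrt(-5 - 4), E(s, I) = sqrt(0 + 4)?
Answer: 2904 - 36*I ≈ 2904.0 - 36.0*I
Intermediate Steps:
E(s, I) = 2 (E(s, I) = sqrt(4) = 2)
D = 3 + 3*I (D = 3 + sqrt(-5 - 4) = 3 + sqrt(-9) = 3 + 3*I ≈ 3.0 + 3.0*I)
S(z) = -1 - 3*I (S(z) = 2 - (3 + 3*I) = 2 + (-3 - 3*I) = -1 - 3*I)
((-155 + 158) + G(11, -9))*(243 + S(11)) = ((-155 + 158) + 9)*(243 + (-1 - 3*I)) = (3 + 9)*(242 - 3*I) = 12*(242 - 3*I) = 2904 - 36*I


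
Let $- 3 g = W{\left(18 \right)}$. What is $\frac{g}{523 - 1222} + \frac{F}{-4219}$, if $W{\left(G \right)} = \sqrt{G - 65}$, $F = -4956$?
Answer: $\frac{4956}{4219} + \frac{i \sqrt{47}}{2097} \approx 1.1747 + 0.0032693 i$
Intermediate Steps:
$W{\left(G \right)} = \sqrt{-65 + G}$
$g = - \frac{i \sqrt{47}}{3}$ ($g = - \frac{\sqrt{-65 + 18}}{3} = - \frac{\sqrt{-47}}{3} = - \frac{i \sqrt{47}}{3} \approx - 2.2852 i$)
$\frac{g}{523 - 1222} + \frac{F}{-4219} = \frac{\left(- \frac{1}{3}\right) i \sqrt{47}}{523 - 1222} - \frac{4956}{-4219} = \frac{\left(- \frac{1}{3}\right) i \sqrt{47}}{523 - 1222} - - \frac{4956}{4219} = \frac{\left(- \frac{1}{3}\right) i \sqrt{47}}{-699} + \frac{4956}{4219} = - \frac{i \sqrt{47}}{3} \left(- \frac{1}{699}\right) + \frac{4956}{4219} = \frac{i \sqrt{47}}{2097} + \frac{4956}{4219} = \frac{4956}{4219} + \frac{i \sqrt{47}}{2097}$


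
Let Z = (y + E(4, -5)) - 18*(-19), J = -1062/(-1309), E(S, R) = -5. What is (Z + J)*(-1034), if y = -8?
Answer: -40581962/119 ≈ -3.4103e+5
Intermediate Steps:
J = 1062/1309 (J = -1062*(-1/1309) = 1062/1309 ≈ 0.81131)
Z = 329 (Z = (-8 - 5) - 18*(-19) = -13 + 342 = 329)
(Z + J)*(-1034) = (329 + 1062/1309)*(-1034) = (431723/1309)*(-1034) = -40581962/119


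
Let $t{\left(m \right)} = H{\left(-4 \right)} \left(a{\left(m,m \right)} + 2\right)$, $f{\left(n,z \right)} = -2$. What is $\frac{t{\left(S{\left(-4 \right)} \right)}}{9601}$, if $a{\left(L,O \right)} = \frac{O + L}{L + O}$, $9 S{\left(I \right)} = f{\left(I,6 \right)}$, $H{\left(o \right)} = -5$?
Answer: $- \frac{15}{9601} \approx -0.0015623$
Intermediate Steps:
$S{\left(I \right)} = - \frac{2}{9}$ ($S{\left(I \right)} = \frac{1}{9} \left(-2\right) = - \frac{2}{9}$)
$a{\left(L,O \right)} = 1$ ($a{\left(L,O \right)} = \frac{L + O}{L + O} = 1$)
$t{\left(m \right)} = -15$ ($t{\left(m \right)} = - 5 \left(1 + 2\right) = \left(-5\right) 3 = -15$)
$\frac{t{\left(S{\left(-4 \right)} \right)}}{9601} = - \frac{15}{9601}$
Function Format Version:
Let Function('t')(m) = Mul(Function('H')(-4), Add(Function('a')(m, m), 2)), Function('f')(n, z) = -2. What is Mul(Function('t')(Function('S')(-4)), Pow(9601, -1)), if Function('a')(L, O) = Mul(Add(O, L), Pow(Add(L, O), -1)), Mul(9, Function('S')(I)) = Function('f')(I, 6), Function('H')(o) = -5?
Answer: Rational(-15, 9601) ≈ -0.0015623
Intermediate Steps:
Function('S')(I) = Rational(-2, 9) (Function('S')(I) = Mul(Rational(1, 9), -2) = Rational(-2, 9))
Function('a')(L, O) = 1 (Function('a')(L, O) = Mul(Add(L, O), Pow(Add(L, O), -1)) = 1)
Function('t')(m) = -15 (Function('t')(m) = Mul(-5, Add(1, 2)) = Mul(-5, 3) = -15)
Mul(Function('t')(Function('S')(-4)), Pow(9601, -1)) = Mul(-15, Pow(9601, -1)) = Mul(-15, Rational(1, 9601)) = Rational(-15, 9601)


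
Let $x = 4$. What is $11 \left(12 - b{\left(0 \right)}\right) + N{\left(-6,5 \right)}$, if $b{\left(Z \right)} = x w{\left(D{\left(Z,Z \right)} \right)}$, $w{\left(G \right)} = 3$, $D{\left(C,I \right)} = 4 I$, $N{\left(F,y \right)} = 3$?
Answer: $3$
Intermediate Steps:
$b{\left(Z \right)} = 12$ ($b{\left(Z \right)} = 4 \cdot 3 = 12$)
$11 \left(12 - b{\left(0 \right)}\right) + N{\left(-6,5 \right)} = 11 \left(12 - 12\right) + 3 = 11 \cdot 0 + 3 = 0 + 3 = 3$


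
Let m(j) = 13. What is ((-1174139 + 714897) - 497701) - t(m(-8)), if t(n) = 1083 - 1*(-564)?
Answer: -958590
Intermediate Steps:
t(n) = 1647 (t(n) = 1083 + 564 = 1647)
((-1174139 + 714897) - 497701) - t(m(-8)) = ((-1174139 + 714897) - 497701) - 1*1647 = (-459242 - 497701) - 1647 = -956943 - 1647 = -958590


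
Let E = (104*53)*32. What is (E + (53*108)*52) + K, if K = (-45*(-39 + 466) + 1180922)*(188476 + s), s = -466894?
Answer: -323439665494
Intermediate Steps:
E = 176384 (E = 5512*32 = 176384)
K = -323440139526 (K = (-45*(-39 + 466) + 1180922)*(188476 - 466894) = (-45*427 + 1180922)*(-278418) = (-19215 + 1180922)*(-278418) = 1161707*(-278418) = -323440139526)
(E + (53*108)*52) + K = (176384 + (53*108)*52) - 323440139526 = (176384 + 5724*52) - 323440139526 = (176384 + 297648) - 323440139526 = 474032 - 323440139526 = -323439665494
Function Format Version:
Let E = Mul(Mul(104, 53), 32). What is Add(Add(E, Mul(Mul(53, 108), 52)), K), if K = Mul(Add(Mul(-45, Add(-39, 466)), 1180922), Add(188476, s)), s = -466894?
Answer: -323439665494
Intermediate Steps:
E = 176384 (E = Mul(5512, 32) = 176384)
K = -323440139526 (K = Mul(Add(Mul(-45, Add(-39, 466)), 1180922), Add(188476, -466894)) = Mul(Add(Mul(-45, 427), 1180922), -278418) = Mul(Add(-19215, 1180922), -278418) = Mul(1161707, -278418) = -323440139526)
Add(Add(E, Mul(Mul(53, 108), 52)), K) = Add(Add(176384, Mul(Mul(53, 108), 52)), -323440139526) = Add(Add(176384, Mul(5724, 52)), -323440139526) = Add(Add(176384, 297648), -323440139526) = Add(474032, -323440139526) = -323439665494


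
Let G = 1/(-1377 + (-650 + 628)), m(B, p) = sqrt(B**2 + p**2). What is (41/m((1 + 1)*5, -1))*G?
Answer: -41*sqrt(101)/141299 ≈ -0.0029161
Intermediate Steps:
G = -1/1399 (G = 1/(-1377 - 22) = 1/(-1399) = -1/1399 ≈ -0.00071480)
(41/m((1 + 1)*5, -1))*G = (41/(sqrt(((1 + 1)*5)**2 + (-1)**2)))*(-1/1399) = (41/(sqrt((2*5)**2 + 1)))*(-1/1399) = (41/(sqrt(10**2 + 1)))*(-1/1399) = (41/(sqrt(100 + 1)))*(-1/1399) = (41/(sqrt(101)))*(-1/1399) = (41*(sqrt(101)/101))*(-1/1399) = (41*sqrt(101)/101)*(-1/1399) = -41*sqrt(101)/141299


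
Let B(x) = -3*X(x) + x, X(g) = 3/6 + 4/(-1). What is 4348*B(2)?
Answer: 54350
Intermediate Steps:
X(g) = -7/2 (X(g) = 3*(1/6) + 4*(-1) = 1/2 - 4 = -7/2)
B(x) = 21/2 + x (B(x) = -3*(-7/2) + x = 21/2 + x)
4348*B(2) = 4348*(21/2 + 2) = 4348*(25/2) = 54350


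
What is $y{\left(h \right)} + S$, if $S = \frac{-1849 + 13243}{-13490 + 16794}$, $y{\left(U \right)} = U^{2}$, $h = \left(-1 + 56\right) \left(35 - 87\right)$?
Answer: $\frac{13512704897}{1652} \approx 8.1796 \cdot 10^{6}$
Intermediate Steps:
$h = -2860$ ($h = 55 \left(-52\right) = -2860$)
$S = \frac{5697}{1652}$ ($S = \frac{11394}{3304} = 11394 \cdot \frac{1}{3304} = \frac{5697}{1652} \approx 3.4485$)
$y{\left(h \right)} + S = \left(-2860\right)^{2} + \frac{5697}{1652} = 8179600 + \frac{5697}{1652} = \frac{13512704897}{1652}$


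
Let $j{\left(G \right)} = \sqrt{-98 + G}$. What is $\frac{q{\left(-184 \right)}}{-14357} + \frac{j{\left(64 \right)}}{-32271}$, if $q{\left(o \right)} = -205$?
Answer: $\frac{205}{14357} - \frac{i \sqrt{34}}{32271} \approx 0.014279 - 0.00018069 i$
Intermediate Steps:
$\frac{q{\left(-184 \right)}}{-14357} + \frac{j{\left(64 \right)}}{-32271} = - \frac{205}{-14357} + \frac{\sqrt{-98 + 64}}{-32271} = \left(-205\right) \left(- \frac{1}{14357}\right) + \sqrt{-34} \left(- \frac{1}{32271}\right) = \frac{205}{14357} + i \sqrt{34} \left(- \frac{1}{32271}\right) = \frac{205}{14357} - \frac{i \sqrt{34}}{32271}$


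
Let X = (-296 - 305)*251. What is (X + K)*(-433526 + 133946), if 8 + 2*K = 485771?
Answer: -27570497190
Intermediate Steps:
K = 485763/2 (K = -4 + (½)*485771 = -4 + 485771/2 = 485763/2 ≈ 2.4288e+5)
X = -150851 (X = -601*251 = -150851)
(X + K)*(-433526 + 133946) = (-150851 + 485763/2)*(-433526 + 133946) = (184061/2)*(-299580) = -27570497190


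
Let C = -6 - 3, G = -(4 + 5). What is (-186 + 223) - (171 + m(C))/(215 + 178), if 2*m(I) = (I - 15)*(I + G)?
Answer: 4718/131 ≈ 36.015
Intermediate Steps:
G = -9 (G = -1*9 = -9)
C = -9
m(I) = (-15 + I)*(-9 + I)/2 (m(I) = ((I - 15)*(I - 9))/2 = ((-15 + I)*(-9 + I))/2 = (-15 + I)*(-9 + I)/2)
(-186 + 223) - (171 + m(C))/(215 + 178) = (-186 + 223) - (171 + (135/2 + (1/2)*(-9)**2 - 12*(-9)))/(215 + 178) = 37 - (171 + (135/2 + (1/2)*81 + 108))/393 = 37 - (171 + (135/2 + 81/2 + 108))/393 = 37 - (171 + 216)/393 = 37 - 387/393 = 37 - 1*129/131 = 37 - 129/131 = 4718/131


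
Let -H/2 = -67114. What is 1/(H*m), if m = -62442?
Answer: -1/8381464776 ≈ -1.1931e-10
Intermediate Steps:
H = 134228 (H = -2*(-67114) = 134228)
1/(H*m) = 1/(134228*(-62442)) = (1/134228)*(-1/62442) = -1/8381464776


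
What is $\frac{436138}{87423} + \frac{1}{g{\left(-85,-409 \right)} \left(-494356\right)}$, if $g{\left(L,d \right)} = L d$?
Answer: $\frac{7495592551667497}{1502476710701820} \approx 4.9888$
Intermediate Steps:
$\frac{436138}{87423} + \frac{1}{g{\left(-85,-409 \right)} \left(-494356\right)} = \frac{436138}{87423} + \frac{1}{\left(-85\right) \left(-409\right) \left(-494356\right)} = 436138 \cdot \frac{1}{87423} + \frac{1}{34765} \left(- \frac{1}{494356}\right) = \frac{436138}{87423} + \frac{1}{34765} \left(- \frac{1}{494356}\right) = \frac{436138}{87423} - \frac{1}{17186286340} = \frac{7495592551667497}{1502476710701820}$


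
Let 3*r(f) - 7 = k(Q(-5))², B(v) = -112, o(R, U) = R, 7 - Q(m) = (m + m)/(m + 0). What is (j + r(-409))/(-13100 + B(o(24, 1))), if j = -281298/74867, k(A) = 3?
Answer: -176989/1483714206 ≈ -0.00011929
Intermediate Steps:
Q(m) = 5 (Q(m) = 7 - (m + m)/(m + 0) = 7 - 2*m/m = 7 - 1*2 = 7 - 2 = 5)
j = -281298/74867 (j = -281298*1/74867 = -281298/74867 ≈ -3.7573)
r(f) = 16/3 (r(f) = 7/3 + (⅓)*3² = 7/3 + (⅓)*9 = 7/3 + 3 = 16/3)
(j + r(-409))/(-13100 + B(o(24, 1))) = (-281298/74867 + 16/3)/(-13100 - 112) = (353978/224601)/(-13212) = (353978/224601)*(-1/13212) = -176989/1483714206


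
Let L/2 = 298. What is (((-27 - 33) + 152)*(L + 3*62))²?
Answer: 5175939136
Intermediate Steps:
L = 596 (L = 2*298 = 596)
(((-27 - 33) + 152)*(L + 3*62))² = (((-27 - 33) + 152)*(596 + 3*62))² = ((-60 + 152)*(596 + 186))² = (92*782)² = 71944² = 5175939136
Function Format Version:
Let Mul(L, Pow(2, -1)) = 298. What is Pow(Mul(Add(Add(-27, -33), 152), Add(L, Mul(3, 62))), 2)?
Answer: 5175939136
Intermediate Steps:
L = 596 (L = Mul(2, 298) = 596)
Pow(Mul(Add(Add(-27, -33), 152), Add(L, Mul(3, 62))), 2) = Pow(Mul(Add(Add(-27, -33), 152), Add(596, Mul(3, 62))), 2) = Pow(Mul(Add(-60, 152), Add(596, 186)), 2) = Pow(Mul(92, 782), 2) = Pow(71944, 2) = 5175939136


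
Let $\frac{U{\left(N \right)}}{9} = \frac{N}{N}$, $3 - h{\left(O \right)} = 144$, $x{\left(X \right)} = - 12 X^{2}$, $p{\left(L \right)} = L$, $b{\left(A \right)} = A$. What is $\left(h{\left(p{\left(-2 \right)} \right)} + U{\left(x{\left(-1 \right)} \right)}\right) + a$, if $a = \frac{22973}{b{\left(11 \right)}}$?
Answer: $\frac{21521}{11} \approx 1956.5$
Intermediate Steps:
$h{\left(O \right)} = -141$ ($h{\left(O \right)} = 3 - 144 = -141$)
$U{\left(N \right)} = 9$ ($U{\left(N \right)} = 9 \frac{N}{N} = 9 \cdot 1 = 9$)
$a = \frac{22973}{11} \approx 2088.5$
$\left(h{\left(p{\left(-2 \right)} \right)} + U{\left(x{\left(-1 \right)} \right)}\right) + a = \left(-141 + 9\right) + \frac{22973}{11} = -132 + \frac{22973}{11} = \frac{21521}{11}$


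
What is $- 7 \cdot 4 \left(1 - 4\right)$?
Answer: $84$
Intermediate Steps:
$- 7 \cdot 4 \left(1 - 4\right) = - 7 \cdot 4 \left(-3\right) = \left(-7\right) \left(-12\right) = 84$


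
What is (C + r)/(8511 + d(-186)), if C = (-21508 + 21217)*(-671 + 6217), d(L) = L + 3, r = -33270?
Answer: -137263/694 ≈ -197.79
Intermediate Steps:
d(L) = 3 + L
C = -1613886 (C = -291*5546 = -1613886)
(C + r)/(8511 + d(-186)) = (-1613886 - 33270)/(8511 + (3 - 186)) = -1647156/(8511 - 183) = -1647156/8328 = -1647156*1/8328 = -137263/694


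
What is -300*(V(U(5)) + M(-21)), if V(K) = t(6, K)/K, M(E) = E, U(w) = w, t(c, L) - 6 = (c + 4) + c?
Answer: 4980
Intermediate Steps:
t(c, L) = 10 + 2*c (t(c, L) = 6 + ((c + 4) + c) = 6 + ((4 + c) + c) = 6 + (4 + 2*c) = 10 + 2*c)
V(K) = 22/K (V(K) = (10 + 2*6)/K = (10 + 12)/K = 22/K)
-300*(V(U(5)) + M(-21)) = -300*(22/5 - 21) = -300*(-83/5) = 4980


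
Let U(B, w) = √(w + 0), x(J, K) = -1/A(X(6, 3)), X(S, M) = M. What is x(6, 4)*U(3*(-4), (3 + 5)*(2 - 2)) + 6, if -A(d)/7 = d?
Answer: 6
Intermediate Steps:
A(d) = -7*d
x(J, K) = 1/21 (x(J, K) = -1/((-7*3)) = -1/(-21) = -1*(-1/21) = 1/21)
U(B, w) = √w
x(6, 4)*U(3*(-4), (3 + 5)*(2 - 2)) + 6 = √((3 + 5)*(2 - 2))/21 + 6 = √(8*0)/21 + 6 = √0/21 + 6 = (1/21)*0 + 6 = 0 + 6 = 6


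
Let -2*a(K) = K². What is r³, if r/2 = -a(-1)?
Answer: 1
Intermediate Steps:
a(K) = -K²/2
r = 1 (r = 2*(-(-1)*(-1)²/2) = 2*(-(-1)/2) = 2*(-1*(-½)) = 2*(½) = 1)
r³ = 1³ = 1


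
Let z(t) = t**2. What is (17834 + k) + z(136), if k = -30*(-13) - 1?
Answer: 36719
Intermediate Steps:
k = 389 (k = 390 - 1 = 389)
(17834 + k) + z(136) = (17834 + 389) + 136**2 = 18223 + 18496 = 36719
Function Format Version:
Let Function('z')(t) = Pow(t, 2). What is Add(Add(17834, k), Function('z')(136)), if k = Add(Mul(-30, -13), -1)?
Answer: 36719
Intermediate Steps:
k = 389 (k = Add(390, -1) = 389)
Add(Add(17834, k), Function('z')(136)) = Add(Add(17834, 389), Pow(136, 2)) = Add(18223, 18496) = 36719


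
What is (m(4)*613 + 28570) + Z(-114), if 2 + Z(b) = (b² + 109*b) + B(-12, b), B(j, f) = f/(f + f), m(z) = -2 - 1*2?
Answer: 53373/2 ≈ 26687.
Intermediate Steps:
m(z) = -4 (m(z) = -2 - 2 = -4)
B(j, f) = ½ (B(j, f) = f/((2*f)) = (1/(2*f))*f = ½)
Z(b) = -3/2 + b² + 109*b (Z(b) = -2 + ((b² + 109*b) + ½) = -2 + (½ + b² + 109*b) = -3/2 + b² + 109*b)
(m(4)*613 + 28570) + Z(-114) = (-4*613 + 28570) + (-3/2 + (-114)² + 109*(-114)) = (-2452 + 28570) + (-3/2 + 12996 - 12426) = 26118 + 1137/2 = 53373/2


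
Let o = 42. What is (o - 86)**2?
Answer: 1936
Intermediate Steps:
(o - 86)**2 = (42 - 86)**2 = (-44)**2 = 1936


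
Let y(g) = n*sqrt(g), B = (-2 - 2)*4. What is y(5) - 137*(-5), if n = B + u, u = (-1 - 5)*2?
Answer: 685 - 28*sqrt(5) ≈ 622.39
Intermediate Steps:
u = -12 (u = -6*2 = -12)
B = -16 (B = -4*4 = -16)
n = -28 (n = -16 - 12 = -28)
y(g) = -28*sqrt(g)
y(5) - 137*(-5) = -28*sqrt(5) - 137*(-5) = -28*sqrt(5) + 685 = 685 - 28*sqrt(5)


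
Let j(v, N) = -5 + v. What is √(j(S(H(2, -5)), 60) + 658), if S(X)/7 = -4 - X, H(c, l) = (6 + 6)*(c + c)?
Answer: 17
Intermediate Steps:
H(c, l) = 24*c (H(c, l) = 12*(2*c) = 24*c)
S(X) = -28 - 7*X (S(X) = 7*(-4 - X) = -28 - 7*X)
√(j(S(H(2, -5)), 60) + 658) = √((-5 + (-28 - 168*2)) + 658) = √((-5 + (-28 - 7*48)) + 658) = √((-5 + (-28 - 336)) + 658) = √((-5 - 364) + 658) = √(-369 + 658) = √289 = 17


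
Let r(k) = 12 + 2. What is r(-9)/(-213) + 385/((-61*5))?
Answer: -17255/12993 ≈ -1.3280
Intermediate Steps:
r(k) = 14
r(-9)/(-213) + 385/((-61*5)) = 14/(-213) + 385/((-61*5)) = 14*(-1/213) + 385/(-305) = -14/213 + 385*(-1/305) = -14/213 - 77/61 = -17255/12993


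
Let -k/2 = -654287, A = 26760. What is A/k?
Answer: 13380/654287 ≈ 0.020450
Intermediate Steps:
k = 1308574 (k = -2*(-654287) = 1308574)
A/k = 26760/1308574 = 26760*(1/1308574) = 13380/654287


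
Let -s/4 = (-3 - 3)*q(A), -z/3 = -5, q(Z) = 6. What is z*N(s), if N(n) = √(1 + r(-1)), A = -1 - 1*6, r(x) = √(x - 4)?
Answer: 15*√(1 + I*√5) ≈ 19.699 + 12.77*I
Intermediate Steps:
r(x) = √(-4 + x)
A = -7 (A = -1 - 6 = -7)
z = 15 (z = -3*(-5) = 15)
s = 144 (s = -4*(-3 - 3)*6 = -(-24)*6 = -4*(-36) = 144)
N(n) = √(1 + I*√5) (N(n) = √(1 + √(-4 - 1)) = √(1 + √(-5)) = √(1 + I*√5))
z*N(s) = 15*√(1 + I*√5)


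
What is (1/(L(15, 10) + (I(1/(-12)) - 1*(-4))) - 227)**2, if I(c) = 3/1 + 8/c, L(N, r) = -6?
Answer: 465092356/9025 ≈ 51534.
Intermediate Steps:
I(c) = 3 + 8/c (I(c) = 3*1 + 8/c = 3 + 8/c)
(1/(L(15, 10) + (I(1/(-12)) - 1*(-4))) - 227)**2 = (1/(-6 + ((3 + 8/(1/(-12))) - 1*(-4))) - 227)**2 = (1/(-6 + ((3 + 8/(-1/12)) + 4)) - 227)**2 = (1/(-6 + ((3 + 8*(-12)) + 4)) - 227)**2 = (1/(-6 + ((3 - 96) + 4)) - 227)**2 = (1/(-6 + (-93 + 4)) - 227)**2 = (1/(-6 - 89) - 227)**2 = (1/(-95) - 227)**2 = (-1/95 - 227)**2 = (-21566/95)**2 = 465092356/9025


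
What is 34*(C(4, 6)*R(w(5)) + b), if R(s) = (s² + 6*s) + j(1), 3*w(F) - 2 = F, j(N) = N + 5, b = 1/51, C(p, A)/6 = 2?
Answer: 10382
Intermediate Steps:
C(p, A) = 12 (C(p, A) = 6*2 = 12)
b = 1/51 ≈ 0.019608
j(N) = 5 + N
w(F) = ⅔ + F/3
R(s) = 6 + s² + 6*s (R(s) = (s² + 6*s) + (5 + 1) = (s² + 6*s) + 6 = 6 + s² + 6*s)
34*(C(4, 6)*R(w(5)) + b) = 34*(12*(6 + (⅔ + (⅓)*5)² + 6*(⅔ + (⅓)*5)) + 1/51) = 34*(12*(6 + (⅔ + 5/3)² + 6*(⅔ + 5/3)) + 1/51) = 34*(12*(6 + (7/3)² + 6*(7/3)) + 1/51) = 34*(12*(6 + 49/9 + 14) + 1/51) = 34*(12*(229/9) + 1/51) = 34*(916/3 + 1/51) = 34*(5191/17) = 10382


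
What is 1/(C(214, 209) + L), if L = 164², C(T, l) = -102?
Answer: 1/26794 ≈ 3.7322e-5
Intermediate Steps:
L = 26896
1/(C(214, 209) + L) = 1/(-102 + 26896) = 1/26794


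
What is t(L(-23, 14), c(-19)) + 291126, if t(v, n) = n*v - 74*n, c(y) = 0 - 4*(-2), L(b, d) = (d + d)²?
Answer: 296806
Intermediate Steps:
L(b, d) = 4*d² (L(b, d) = (2*d)² = 4*d²)
c(y) = 8 (c(y) = 0 + 8 = 8)
t(v, n) = -74*n + n*v
t(L(-23, 14), c(-19)) + 291126 = 8*(-74 + 4*14²) + 291126 = 8*(-74 + 4*196) + 291126 = 8*(-74 + 784) + 291126 = 8*710 + 291126 = 5680 + 291126 = 296806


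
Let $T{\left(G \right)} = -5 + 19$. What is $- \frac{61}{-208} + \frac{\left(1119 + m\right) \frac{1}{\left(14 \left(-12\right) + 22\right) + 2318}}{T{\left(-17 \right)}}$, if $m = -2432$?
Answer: $\frac{197723}{790608} \approx 0.25009$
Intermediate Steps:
$T{\left(G \right)} = 14$
$- \frac{61}{-208} + \frac{\left(1119 + m\right) \frac{1}{\left(14 \left(-12\right) + 22\right) + 2318}}{T{\left(-17 \right)}} = - \frac{61}{-208} + \frac{\left(1119 - 2432\right) \frac{1}{\left(14 \left(-12\right) + 22\right) + 2318}}{14} = \left(-61\right) \left(- \frac{1}{208}\right) + - \frac{1313}{\left(-168 + 22\right) + 2318} \cdot \frac{1}{14} = \frac{61}{208} + - \frac{1313}{-146 + 2318} \cdot \frac{1}{14} = \frac{61}{208} + - \frac{1313}{2172} \cdot \frac{1}{14} = \frac{61}{208} + \left(-1313\right) \frac{1}{2172} \cdot \frac{1}{14} = \frac{61}{208} - \frac{1313}{30408} = \frac{197723}{790608}$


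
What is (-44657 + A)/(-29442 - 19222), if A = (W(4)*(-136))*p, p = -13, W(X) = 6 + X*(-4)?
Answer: 5667/4424 ≈ 1.2810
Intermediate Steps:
W(X) = 6 - 4*X
A = -17680 (A = ((6 - 4*4)*(-136))*(-13) = ((6 - 16)*(-136))*(-13) = -10*(-136)*(-13) = 1360*(-13) = -17680)
(-44657 + A)/(-29442 - 19222) = (-44657 - 17680)/(-29442 - 19222) = -62337/(-48664) = -62337*(-1/48664) = 5667/4424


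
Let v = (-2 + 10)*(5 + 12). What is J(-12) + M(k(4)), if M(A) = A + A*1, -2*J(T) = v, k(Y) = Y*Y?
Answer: -36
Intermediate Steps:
k(Y) = Y²
v = 136 (v = 8*17 = 136)
J(T) = -68 (J(T) = -½*136 = -68)
M(A) = 2*A (M(A) = A + A = 2*A)
J(-12) + M(k(4)) = -68 + 2*4² = -68 + 2*16 = -68 + 32 = -36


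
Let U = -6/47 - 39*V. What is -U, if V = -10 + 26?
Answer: 29334/47 ≈ 624.13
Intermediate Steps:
V = 16
U = -29334/47 (U = -6/47 - 39*16 = -6*1/47 - 624 = -6/47 - 624 = -29334/47 ≈ -624.13)
-U = -1*(-29334/47) = 29334/47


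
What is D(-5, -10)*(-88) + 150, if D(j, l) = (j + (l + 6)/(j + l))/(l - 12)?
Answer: 1966/15 ≈ 131.07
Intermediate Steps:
D(j, l) = (j + (6 + l)/(j + l))/(-12 + l)
D(-5, -10)*(-88) + 150 = ((6 - 10 + (-5)**2 - 5*(-10))/((-10)**2 - 12*(-5) - 12*(-10) - 5*(-10)))*(-88) + 150 = ((6 - 10 + 25 + 50)/(100 + 60 + 120 + 50))*(-88) + 150 = (71/330)*(-88) + 150 = -284/15 + 150 = 1966/15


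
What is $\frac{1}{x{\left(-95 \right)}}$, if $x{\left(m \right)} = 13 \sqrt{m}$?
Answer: $- \frac{i \sqrt{95}}{1235} \approx - 0.0078921 i$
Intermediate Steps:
$\frac{1}{x{\left(-95 \right)}} = \frac{1}{13 \sqrt{-95}} = \frac{1}{13 i \sqrt{95}} = - \frac{i \sqrt{95}}{1235}$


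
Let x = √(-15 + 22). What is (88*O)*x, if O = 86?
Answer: 7568*√7 ≈ 20023.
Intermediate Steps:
x = √7 ≈ 2.6458
(88*O)*x = (88*86)*√7 = 7568*√7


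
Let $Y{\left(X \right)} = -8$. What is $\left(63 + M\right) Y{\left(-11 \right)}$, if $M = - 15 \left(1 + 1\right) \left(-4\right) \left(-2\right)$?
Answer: $1416$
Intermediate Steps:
$M = -240$ ($M = - 15 \cdot 2 \left(-4\right) \left(-2\right) = - 15 \left(\left(-8\right) \left(-2\right)\right) = \left(-15\right) 16 = -240$)
$\left(63 + M\right) Y{\left(-11 \right)} = \left(63 - 240\right) \left(-8\right) = \left(-177\right) \left(-8\right) = 1416$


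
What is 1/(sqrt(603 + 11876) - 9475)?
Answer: -9475/89763146 - sqrt(12479)/89763146 ≈ -0.00010680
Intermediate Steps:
1/(sqrt(603 + 11876) - 9475) = 1/(sqrt(12479) - 9475) = 1/(-9475 + sqrt(12479))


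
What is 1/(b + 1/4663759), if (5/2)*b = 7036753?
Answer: 23318795/65635440269059 ≈ 3.5528e-7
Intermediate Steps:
b = 14073506/5 (b = (⅖)*7036753 = 14073506/5 ≈ 2.8147e+6)
1/(b + 1/4663759) = 1/(14073506/5 + 1/4663759) = 1/(65635440269059/23318795) = 23318795/65635440269059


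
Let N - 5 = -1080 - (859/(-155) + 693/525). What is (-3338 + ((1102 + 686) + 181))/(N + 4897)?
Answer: -1060975/2965322 ≈ -0.35779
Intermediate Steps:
N = -829853/775 (N = 5 + (-1080 - (859/(-155) + 693/525)) = 5 + (-1080 - (859*(-1/155) + 693*(1/525))) = 5 + (-1080 - (-859/155 + 33/25)) = 5 + (-1080 - 1*(-3272/775)) = 5 + (-1080 + 3272/775) = 5 - 833728/775 = -829853/775 ≈ -1070.8)
(-3338 + ((1102 + 686) + 181))/(N + 4897) = (-3338 + ((1102 + 686) + 181))/(-829853/775 + 4897) = (-3338 + (1788 + 181))/(2965322/775) = (-3338 + 1969)*(775/2965322) = -1369*775/2965322 = -1060975/2965322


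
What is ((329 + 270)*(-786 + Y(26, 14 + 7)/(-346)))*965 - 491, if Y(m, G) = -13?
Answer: -157192741891/346 ≈ -4.5431e+8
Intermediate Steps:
((329 + 270)*(-786 + Y(26, 14 + 7)/(-346)))*965 - 491 = ((329 + 270)*(-786 - 13/(-346)))*965 - 491 = (599*(-786 - 13*(-1/346)))*965 - 491 = (599*(-786 + 13/346))*965 - 491 = (599*(-271943/346))*965 - 491 = -162893857/346*965 - 491 = -157192572005/346 - 491 = -157192741891/346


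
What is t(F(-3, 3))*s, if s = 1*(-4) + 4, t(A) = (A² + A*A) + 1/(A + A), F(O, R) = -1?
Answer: 0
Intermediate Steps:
t(A) = 1/(2*A) + 2*A² (t(A) = (A² + A²) + 1/(2*A) = 2*A² + 1/(2*A) = 1/(2*A) + 2*A²)
s = 0 (s = -4 + 4 = 0)
t(F(-3, 3))*s = ((½)*(1 + 4*(-1)³)/(-1))*0 = ((½)*(-1)*(1 + 4*(-1)))*0 = ((½)*(-1)*(1 - 4))*0 = ((½)*(-1)*(-3))*0 = (3/2)*0 = 0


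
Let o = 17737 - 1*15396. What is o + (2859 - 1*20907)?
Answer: -15707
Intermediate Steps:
o = 2341 (o = 17737 - 15396 = 2341)
o + (2859 - 1*20907) = 2341 + (2859 - 1*20907) = 2341 + (2859 - 20907) = 2341 - 18048 = -15707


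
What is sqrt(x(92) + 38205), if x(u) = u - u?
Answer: 3*sqrt(4245) ≈ 195.46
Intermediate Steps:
x(u) = 0
sqrt(x(92) + 38205) = sqrt(0 + 38205) = sqrt(38205) = 3*sqrt(4245)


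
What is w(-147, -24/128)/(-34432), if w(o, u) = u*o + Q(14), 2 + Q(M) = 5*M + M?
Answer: -1753/550912 ≈ -0.0031820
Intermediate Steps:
Q(M) = -2 + 6*M (Q(M) = -2 + (5*M + M) = -2 + 6*M)
w(o, u) = 82 + o*u (w(o, u) = u*o + (-2 + 6*14) = o*u + (-2 + 84) = o*u + 82 = 82 + o*u)
w(-147, -24/128)/(-34432) = (82 - (-3528)/128)/(-34432) = (82 - (-3528)/128)*(-1/34432) = (82 - 147*(-3/16))*(-1/34432) = (82 + 441/16)*(-1/34432) = (1753/16)*(-1/34432) = -1753/550912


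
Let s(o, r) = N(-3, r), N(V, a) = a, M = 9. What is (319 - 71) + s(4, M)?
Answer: 257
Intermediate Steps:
s(o, r) = r
(319 - 71) + s(4, M) = (319 - 71) + 9 = 248 + 9 = 257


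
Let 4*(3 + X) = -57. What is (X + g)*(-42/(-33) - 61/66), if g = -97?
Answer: -10511/264 ≈ -39.814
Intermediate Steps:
X = -69/4 (X = -3 + (¼)*(-57) = -3 - 57/4 = -69/4 ≈ -17.250)
(X + g)*(-42/(-33) - 61/66) = (-69/4 - 97)*(-42/(-33) - 61/66) = -457*(-42*(-1/33) - 61*1/66)/4 = -457*(14/11 - 61/66)/4 = -457/4*23/66 = -10511/264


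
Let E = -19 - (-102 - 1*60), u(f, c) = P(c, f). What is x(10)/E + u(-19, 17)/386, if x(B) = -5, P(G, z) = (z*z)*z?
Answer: -982767/55198 ≈ -17.804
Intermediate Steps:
P(G, z) = z**3 (P(G, z) = z**2*z = z**3)
u(f, c) = f**3
E = 143 (E = -19 - (-102 - 60) = -19 - 1*(-162) = -19 + 162 = 143)
x(10)/E + u(-19, 17)/386 = -5/143 + (-19)**3/386 = -5*1/143 - 6859*1/386 = -5/143 - 6859/386 = -982767/55198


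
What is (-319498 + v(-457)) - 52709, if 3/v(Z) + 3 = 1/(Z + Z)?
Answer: -1020966543/2743 ≈ -3.7221e+5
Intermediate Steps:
v(Z) = 3/(-3 + 1/(2*Z)) (v(Z) = 3/(-3 + 1/(Z + Z)) = 3/(-3 + 1/(2*Z)))
(-319498 + v(-457)) - 52709 = (-319498 - 6*(-457)/(-1 + 6*(-457))) - 52709 = (-319498 - 6*(-457)/(-1 - 2742)) - 52709 = (-319498 - 6*(-457)/(-2743)) - 52709 = (-319498 - 6*(-457)*(-1/2743)) - 52709 = (-319498 - 2742/2743) - 52709 = -876385756/2743 - 52709 = -1020966543/2743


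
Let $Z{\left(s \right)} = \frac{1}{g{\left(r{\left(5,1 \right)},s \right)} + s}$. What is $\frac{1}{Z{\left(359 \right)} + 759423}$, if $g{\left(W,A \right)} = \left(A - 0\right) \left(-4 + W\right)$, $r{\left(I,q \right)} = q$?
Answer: $\frac{718}{545265713} \approx 1.3168 \cdot 10^{-6}$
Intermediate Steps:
$g{\left(W,A \right)} = A \left(-4 + W\right)$ ($g{\left(W,A \right)} = \left(A + 0\right) \left(-4 + W\right) = A \left(-4 + W\right)$)
$Z{\left(s \right)} = - \frac{1}{2 s}$ ($Z{\left(s \right)} = \frac{1}{s \left(-4 + 1\right) + s} = \frac{1}{s \left(-3\right) + s} = \frac{1}{- 3 s + s} = \frac{1}{\left(-2\right) s} = - \frac{1}{2 s}$)
$\frac{1}{Z{\left(359 \right)} + 759423} = \frac{1}{- \frac{1}{2 \cdot 359} + 759423} = \frac{1}{\left(- \frac{1}{2}\right) \frac{1}{359} + 759423} = \frac{1}{- \frac{1}{718} + 759423} = \frac{1}{\frac{545265713}{718}} = \frac{718}{545265713}$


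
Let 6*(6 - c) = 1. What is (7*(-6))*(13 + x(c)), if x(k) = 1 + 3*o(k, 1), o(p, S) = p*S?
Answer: -1323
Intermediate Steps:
c = 35/6 (c = 6 - 1/6*1 = 6 - 1/6 = 35/6 ≈ 5.8333)
o(p, S) = S*p
x(k) = 1 + 3*k (x(k) = 1 + 3*(1*k) = 1 + 3*k)
(7*(-6))*(13 + x(c)) = (7*(-6))*(13 + (1 + 3*(35/6))) = -42*(13 + (1 + 35/2)) = -42*(13 + 37/2) = -42*63/2 = -1323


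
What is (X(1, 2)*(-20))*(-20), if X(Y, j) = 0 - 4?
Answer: -1600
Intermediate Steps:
X(Y, j) = -4
(X(1, 2)*(-20))*(-20) = -4*(-20)*(-20) = 80*(-20) = -1600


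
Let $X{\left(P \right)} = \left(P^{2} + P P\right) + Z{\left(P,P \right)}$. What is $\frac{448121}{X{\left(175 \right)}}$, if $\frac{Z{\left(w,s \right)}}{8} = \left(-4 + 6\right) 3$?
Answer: $\frac{448121}{61298} \approx 7.3105$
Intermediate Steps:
$Z{\left(w,s \right)} = 48$ ($Z{\left(w,s \right)} = 8 \left(-4 + 6\right) 3 = 8 \cdot 2 \cdot 3 = 8 \cdot 6 = 48$)
$X{\left(P \right)} = 48 + 2 P^{2}$ ($X{\left(P \right)} = \left(P^{2} + P P\right) + 48 = \left(P^{2} + P^{2}\right) + 48 = 2 P^{2} + 48 = 48 + 2 P^{2}$)
$\frac{448121}{X{\left(175 \right)}} = \frac{448121}{48 + 2 \cdot 175^{2}} = \frac{448121}{48 + 2 \cdot 30625} = \frac{448121}{48 + 61250} = \frac{448121}{61298}$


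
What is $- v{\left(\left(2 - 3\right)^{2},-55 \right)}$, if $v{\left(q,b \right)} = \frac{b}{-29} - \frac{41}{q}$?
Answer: $\frac{1134}{29} \approx 39.103$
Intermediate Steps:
$v{\left(q,b \right)} = - \frac{41}{q} - \frac{b}{29}$ ($v{\left(q,b \right)} = b \left(- \frac{1}{29}\right) - \frac{41}{q} = - \frac{b}{29} - \frac{41}{q} = - \frac{41}{q} - \frac{b}{29}$)
$- v{\left(\left(2 - 3\right)^{2},-55 \right)} = - (- \frac{41}{\left(2 - 3\right)^{2}} - - \frac{55}{29}) = - (- \frac{41}{\left(-1\right)^{2}} + \frac{55}{29}) = - (- \frac{41}{1} + \frac{55}{29}) = - (\left(-41\right) 1 + \frac{55}{29}) = - (-41 + \frac{55}{29}) = \left(-1\right) \left(- \frac{1134}{29}\right) = \frac{1134}{29}$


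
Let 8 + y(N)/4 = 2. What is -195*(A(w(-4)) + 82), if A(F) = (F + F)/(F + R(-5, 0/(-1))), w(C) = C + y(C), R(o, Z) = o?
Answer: -179530/11 ≈ -16321.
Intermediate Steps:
y(N) = -24 (y(N) = -32 + 4*2 = -32 + 8 = -24)
w(C) = -24 + C (w(C) = C - 24 = -24 + C)
A(F) = 2*F/(-5 + F) (A(F) = (F + F)/(F - 5) = (2*F)/(-5 + F) = 2*F/(-5 + F))
-195*(A(w(-4)) + 82) = -195*(2*(-24 - 4)/(-5 + (-24 - 4)) + 82) = -195*(2*(-28)/(-5 - 28) + 82) = -195*(2*(-28)/(-33) + 82) = -195*(2*(-28)*(-1/33) + 82) = -195*(56/33 + 82) = -195*2762/33 = -179530/11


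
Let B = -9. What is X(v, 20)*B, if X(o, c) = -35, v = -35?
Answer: 315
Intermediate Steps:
X(v, 20)*B = -35*(-9) = 315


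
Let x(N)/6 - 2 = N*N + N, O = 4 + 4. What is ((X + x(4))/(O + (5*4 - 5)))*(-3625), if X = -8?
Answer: -449500/23 ≈ -19543.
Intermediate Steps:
O = 8
x(N) = 12 + 6*N + 6*N² (x(N) = 12 + 6*(N*N + N) = 12 + 6*(N² + N) = 12 + 6*(N + N²) = 12 + (6*N + 6*N²) = 12 + 6*N + 6*N²)
((X + x(4))/(O + (5*4 - 5)))*(-3625) = ((-8 + (12 + 6*4 + 6*4²))/(8 + (5*4 - 5)))*(-3625) = ((-8 + (12 + 24 + 6*16))/(8 + (20 - 5)))*(-3625) = ((-8 + (12 + 24 + 96))/(8 + 15))*(-3625) = ((-8 + 132)/23)*(-3625) = (124*(1/23))*(-3625) = (124/23)*(-3625) = -449500/23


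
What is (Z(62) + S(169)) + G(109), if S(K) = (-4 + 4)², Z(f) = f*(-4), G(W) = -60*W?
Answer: -6788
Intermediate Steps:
Z(f) = -4*f
S(K) = 0 (S(K) = 0² = 0)
(Z(62) + S(169)) + G(109) = (-4*62 + 0) - 60*109 = (-248 + 0) - 6540 = -248 - 6540 = -6788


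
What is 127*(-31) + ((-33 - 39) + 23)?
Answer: -3986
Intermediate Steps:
127*(-31) + ((-33 - 39) + 23) = -3937 + (-72 + 23) = -3937 - 49 = -3986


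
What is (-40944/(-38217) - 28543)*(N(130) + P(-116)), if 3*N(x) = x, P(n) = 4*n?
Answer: 152952561266/12739 ≈ 1.2007e+7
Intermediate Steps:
N(x) = x/3
(-40944/(-38217) - 28543)*(N(130) + P(-116)) = (-40944/(-38217) - 28543)*((⅓)*130 + 4*(-116)) = (-40944*(-1/38217) - 28543)*(130/3 - 464) = (13648/12739 - 28543)*(-1262/3) = -363595629/12739*(-1262/3) = 152952561266/12739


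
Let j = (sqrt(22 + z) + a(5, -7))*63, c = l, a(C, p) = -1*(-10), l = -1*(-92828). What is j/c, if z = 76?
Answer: 315/46414 + 441*sqrt(2)/92828 ≈ 0.013505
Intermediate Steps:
l = 92828
a(C, p) = 10
c = 92828
j = 630 + 441*sqrt(2) (j = (sqrt(22 + 76) + 10)*63 = (sqrt(98) + 10)*63 = (7*sqrt(2) + 10)*63 = (10 + 7*sqrt(2))*63 = 630 + 441*sqrt(2) ≈ 1253.7)
j/c = (630 + 441*sqrt(2))/92828 = (630 + 441*sqrt(2))*(1/92828) = 315/46414 + 441*sqrt(2)/92828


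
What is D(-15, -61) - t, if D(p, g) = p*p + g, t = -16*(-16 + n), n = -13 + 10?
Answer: -140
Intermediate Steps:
n = -3
t = 304 (t = -16*(-16 - 3) = -16*(-19) = 304)
D(p, g) = g + p² (D(p, g) = p² + g = g + p²)
D(-15, -61) - t = (-61 + (-15)²) - 1*304 = (-61 + 225) - 304 = 164 - 304 = -140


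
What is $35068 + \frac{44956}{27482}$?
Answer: $\frac{481891866}{13741} \approx 35070.0$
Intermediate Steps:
$35068 + \frac{44956}{27482} = 35068 + 44956 \cdot \frac{1}{27482} = 35068 + \frac{22478}{13741} = \frac{481891866}{13741}$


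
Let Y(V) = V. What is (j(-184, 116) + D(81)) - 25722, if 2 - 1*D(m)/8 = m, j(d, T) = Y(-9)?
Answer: -26363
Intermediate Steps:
j(d, T) = -9
D(m) = 16 - 8*m
(j(-184, 116) + D(81)) - 25722 = (-9 + (16 - 8*81)) - 25722 = (-9 + (16 - 648)) - 25722 = (-9 - 632) - 25722 = -641 - 25722 = -26363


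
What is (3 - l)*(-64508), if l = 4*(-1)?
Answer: -451556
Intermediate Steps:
l = -4
(3 - l)*(-64508) = (3 - 1*(-4))*(-64508) = (3 + 4)*(-64508) = 7*(-64508) = -451556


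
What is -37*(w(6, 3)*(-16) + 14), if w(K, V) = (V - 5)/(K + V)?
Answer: -5846/9 ≈ -649.56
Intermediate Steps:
w(K, V) = (-5 + V)/(K + V)
-37*(w(6, 3)*(-16) + 14) = -37*(((-5 + 3)/(6 + 3))*(-16) + 14) = -37*((-2/9)*(-16) + 14) = -37*(((1/9)*(-2))*(-16) + 14) = -37*(-2/9*(-16) + 14) = -37*(32/9 + 14) = -37*158/9 = -5846/9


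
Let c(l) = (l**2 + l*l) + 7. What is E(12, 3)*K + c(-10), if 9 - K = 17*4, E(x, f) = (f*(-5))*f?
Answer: 2862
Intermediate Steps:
E(x, f) = -5*f**2 (E(x, f) = (-5*f)*f = -5*f**2)
K = -59 (K = 9 - 17*4 = 9 - 1*68 = 9 - 68 = -59)
c(l) = 7 + 2*l**2 (c(l) = (l**2 + l**2) + 7 = 2*l**2 + 7 = 7 + 2*l**2)
E(12, 3)*K + c(-10) = -5*3**2*(-59) + (7 + 2*(-10)**2) = -5*9*(-59) + (7 + 2*100) = -45*(-59) + (7 + 200) = 2655 + 207 = 2862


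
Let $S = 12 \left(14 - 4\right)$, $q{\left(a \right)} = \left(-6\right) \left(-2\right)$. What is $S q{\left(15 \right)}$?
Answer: $1440$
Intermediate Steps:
$q{\left(a \right)} = 12$
$S = 120$ ($S = 12 \cdot 10 = 120$)
$S q{\left(15 \right)} = 120 \cdot 12 = 1440$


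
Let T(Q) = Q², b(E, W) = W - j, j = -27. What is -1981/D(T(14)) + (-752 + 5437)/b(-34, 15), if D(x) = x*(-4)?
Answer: 38329/336 ≈ 114.07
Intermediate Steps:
b(E, W) = 27 + W (b(E, W) = W - 1*(-27) = W + 27 = 27 + W)
D(x) = -4*x
-1981/D(T(14)) + (-752 + 5437)/b(-34, 15) = -1981/((-4*14²)) + (-752 + 5437)/(27 + 15) = -1981/((-4*196)) + 4685/42 = -1981/(-784) + 4685*(1/42) = -1981*(-1/784) + 4685/42 = 283/112 + 4685/42 = 38329/336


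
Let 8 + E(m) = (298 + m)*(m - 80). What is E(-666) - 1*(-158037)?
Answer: 432557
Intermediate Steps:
E(m) = -8 + (-80 + m)*(298 + m) (E(m) = -8 + (298 + m)*(m - 80) = -8 + (298 + m)*(-80 + m) = -8 + (-80 + m)*(298 + m))
E(-666) - 1*(-158037) = (-23848 + (-666)² + 218*(-666)) - 1*(-158037) = (-23848 + 443556 - 145188) + 158037 = 274520 + 158037 = 432557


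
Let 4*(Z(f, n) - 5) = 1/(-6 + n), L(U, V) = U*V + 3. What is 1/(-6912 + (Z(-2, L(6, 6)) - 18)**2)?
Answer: -17424/117493463 ≈ -0.00014830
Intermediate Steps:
L(U, V) = 3 + U*V
Z(f, n) = 5 + 1/(4*(-6 + n))
1/(-6912 + (Z(-2, L(6, 6)) - 18)**2) = 1/(-6912 + ((-119 + 20*(3 + 6*6))/(4*(-6 + (3 + 6*6))) - 18)**2) = 1/(-6912 + ((-119 + 20*(3 + 36))/(4*(-6 + (3 + 36))) - 18)**2) = 1/(-6912 + ((-119 + 20*39)/(4*(-6 + 39)) - 18)**2) = 1/(-6912 + ((1/4)*(-119 + 780)/33 - 18)**2) = 1/(-6912 + ((1/4)*(1/33)*661 - 18)**2) = 1/(-6912 + (661/132 - 18)**2) = 1/(-6912 + (-1715/132)**2) = 1/(-6912 + 2941225/17424) = 1/(-117493463/17424) = -17424/117493463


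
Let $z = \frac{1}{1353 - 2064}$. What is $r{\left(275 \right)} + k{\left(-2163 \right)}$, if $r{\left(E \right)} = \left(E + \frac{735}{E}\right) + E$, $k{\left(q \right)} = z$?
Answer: $\frac{21612212}{39105} \approx 552.67$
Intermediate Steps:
$z = - \frac{1}{711}$ ($z = \frac{1}{-711} = - \frac{1}{711} \approx -0.0014065$)
$k{\left(q \right)} = - \frac{1}{711}$
$r{\left(E \right)} = 2 E + \frac{735}{E}$
$r{\left(275 \right)} + k{\left(-2163 \right)} = \left(2 \cdot 275 + \frac{735}{275}\right) - \frac{1}{711} = \left(550 + 735 \cdot \frac{1}{275}\right) - \frac{1}{711} = \left(550 + \frac{147}{55}\right) - \frac{1}{711} = \frac{30397}{55} - \frac{1}{711} = \frac{21612212}{39105}$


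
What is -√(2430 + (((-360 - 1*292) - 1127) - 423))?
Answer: -2*√57 ≈ -15.100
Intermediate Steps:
-√(2430 + (((-360 - 1*292) - 1127) - 423)) = -√(2430 + (((-360 - 292) - 1127) - 423)) = -√(2430 + ((-652 - 1127) - 423)) = -√(2430 + (-1779 - 423)) = -√(2430 - 2202) = -√228 = -2*√57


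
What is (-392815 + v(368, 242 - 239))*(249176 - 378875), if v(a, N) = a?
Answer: 50899983453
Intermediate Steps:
(-392815 + v(368, 242 - 239))*(249176 - 378875) = (-392815 + 368)*(249176 - 378875) = -392447*(-129699) = 50899983453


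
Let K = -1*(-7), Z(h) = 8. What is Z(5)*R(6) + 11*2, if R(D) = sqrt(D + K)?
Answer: 22 + 8*sqrt(13) ≈ 50.844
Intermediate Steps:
K = 7
R(D) = sqrt(7 + D) (R(D) = sqrt(D + 7) = sqrt(7 + D))
Z(5)*R(6) + 11*2 = 8*sqrt(7 + 6) + 11*2 = 8*sqrt(13) + 22 = 22 + 8*sqrt(13)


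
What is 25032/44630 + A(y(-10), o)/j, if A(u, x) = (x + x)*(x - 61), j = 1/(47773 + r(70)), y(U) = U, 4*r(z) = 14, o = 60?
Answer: -127935899184/22315 ≈ -5.7332e+6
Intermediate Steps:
r(z) = 7/2 (r(z) = (¼)*14 = 7/2)
j = 2/95553 (j = 1/(47773 + 7/2) = 1/(95553/2) = 2/95553 ≈ 2.0931e-5)
A(u, x) = 2*x*(-61 + x) (A(u, x) = (2*x)*(-61 + x) = 2*x*(-61 + x))
25032/44630 + A(y(-10), o)/j = 25032/44630 + (2*60*(-61 + 60))/(2/95553) = 25032*(1/44630) + (2*60*(-1))*(95553/2) = 12516/22315 - 120*95553/2 = 12516/22315 - 5733180 = -127935899184/22315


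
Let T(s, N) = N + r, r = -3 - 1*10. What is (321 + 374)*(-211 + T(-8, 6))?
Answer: -151510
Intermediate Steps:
r = -13 (r = -3 - 10 = -13)
T(s, N) = -13 + N (T(s, N) = N - 13 = -13 + N)
(321 + 374)*(-211 + T(-8, 6)) = (321 + 374)*(-211 + (-13 + 6)) = 695*(-211 - 7) = 695*(-218) = -151510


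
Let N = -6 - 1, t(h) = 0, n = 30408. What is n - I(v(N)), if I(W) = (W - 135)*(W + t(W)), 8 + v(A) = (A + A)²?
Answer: 20444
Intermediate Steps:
N = -7
v(A) = -8 + 4*A² (v(A) = -8 + (A + A)² = -8 + (2*A)² = -8 + 4*A²)
I(W) = W*(-135 + W) (I(W) = (W - 135)*(W + 0) = (-135 + W)*W = W*(-135 + W))
n - I(v(N)) = 30408 - (-8 + 4*(-7)²)*(-135 + (-8 + 4*(-7)²)) = 30408 - (-8 + 4*49)*(-135 + (-8 + 4*49)) = 30408 - (-8 + 196)*(-135 + (-8 + 196)) = 30408 - 188*(-135 + 188) = 30408 - 188*53 = 30408 - 1*9964 = 30408 - 9964 = 20444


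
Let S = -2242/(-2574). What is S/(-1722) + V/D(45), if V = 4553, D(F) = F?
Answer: 1121152433/11081070 ≈ 101.18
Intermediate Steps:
S = 1121/1287 (S = -2242*(-1/2574) = 1121/1287 ≈ 0.87102)
S/(-1722) + V/D(45) = (1121/1287)/(-1722) + 4553/45 = (1121/1287)*(-1/1722) + 4553*(1/45) = -1121/2216214 + 4553/45 = 1121152433/11081070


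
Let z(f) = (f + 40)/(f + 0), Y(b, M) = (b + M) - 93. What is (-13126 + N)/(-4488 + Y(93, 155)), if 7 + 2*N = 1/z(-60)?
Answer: 13128/4333 ≈ 3.0298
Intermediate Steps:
Y(b, M) = -93 + M + b (Y(b, M) = (M + b) - 93 = -93 + M + b)
z(f) = (40 + f)/f
N = -2 (N = -7/2 + 1/(2*(((40 - 60)/(-60)))) = -7/2 + 1/(2*((-1/60*(-20)))) = -7/2 + 1/(2*(⅓)) = -7/2 + (½)*3 = -7/2 + 3/2 = -2)
(-13126 + N)/(-4488 + Y(93, 155)) = (-13126 - 2)/(-4488 + (-93 + 155 + 93)) = -13128/(-4488 + 155) = -13128/(-4333) = -13128*(-1/4333) = 13128/4333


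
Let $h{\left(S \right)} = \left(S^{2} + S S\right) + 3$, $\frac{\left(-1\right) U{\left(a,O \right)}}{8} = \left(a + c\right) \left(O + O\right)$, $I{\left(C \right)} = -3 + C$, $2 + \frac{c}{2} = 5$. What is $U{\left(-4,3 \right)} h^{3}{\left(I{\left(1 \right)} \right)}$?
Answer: $-127776$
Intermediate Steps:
$c = 6$ ($c = -4 + 2 \cdot 5 = -4 + 10 = 6$)
$U{\left(a,O \right)} = - 16 O \left(6 + a\right)$ ($U{\left(a,O \right)} = - 8 \left(a + 6\right) \left(O + O\right) = - 8 \left(6 + a\right) 2 O = - 8 \cdot 2 O \left(6 + a\right) = - 16 O \left(6 + a\right)$)
$h{\left(S \right)} = 3 + 2 S^{2}$ ($h{\left(S \right)} = \left(S^{2} + S^{2}\right) + 3 = 2 S^{2} + 3 = 3 + 2 S^{2}$)
$U{\left(-4,3 \right)} h^{3}{\left(I{\left(1 \right)} \right)} = \left(-16\right) 3 \left(6 - 4\right) \left(3 + 2 \left(-3 + 1\right)^{2}\right)^{3} = \left(-16\right) 3 \cdot 2 \left(3 + 2 \left(-2\right)^{2}\right)^{3} = - 96 \left(3 + 2 \cdot 4\right)^{3} = - 96 \left(3 + 8\right)^{3} = - 96 \cdot 11^{3} = \left(-96\right) 1331 = -127776$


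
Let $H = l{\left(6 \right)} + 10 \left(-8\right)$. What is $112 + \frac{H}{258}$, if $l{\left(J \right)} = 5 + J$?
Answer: $\frac{9609}{86} \approx 111.73$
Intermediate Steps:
$H = -69$ ($H = \left(5 + 6\right) + 10 \left(-8\right) = 11 - 80 = -69$)
$112 + \frac{H}{258} = 112 + \frac{1}{258} \left(-69\right) = 112 - \frac{23}{86} = \frac{9609}{86}$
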